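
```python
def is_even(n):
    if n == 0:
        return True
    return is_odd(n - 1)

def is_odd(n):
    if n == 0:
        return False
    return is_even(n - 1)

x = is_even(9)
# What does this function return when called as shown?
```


is_even(9)
= is_odd(8)
= is_even(7)
= is_odd(6)
= is_even(5)
= is_odd(4)
= is_even(3)
= is_odd(2)
= is_even(1)
= is_odd(0)
n == 0: return False
= False


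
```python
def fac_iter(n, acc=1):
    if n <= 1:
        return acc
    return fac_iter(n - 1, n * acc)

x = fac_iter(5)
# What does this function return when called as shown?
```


fac_iter(5, 1)
= fac_iter(4, 5 * 1) = fac_iter(4, 5)
= fac_iter(3, 4 * 5) = fac_iter(3, 20)
= fac_iter(2, 3 * 20) = fac_iter(2, 60)
= fac_iter(1, 2 * 60) = fac_iter(1, 120)
n <= 1, return acc = 120


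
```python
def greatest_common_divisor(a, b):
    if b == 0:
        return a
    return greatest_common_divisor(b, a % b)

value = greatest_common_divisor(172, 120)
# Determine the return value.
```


greatest_common_divisor(172, 120)
= greatest_common_divisor(120, 172 % 120) = greatest_common_divisor(120, 52)
= greatest_common_divisor(52, 120 % 52) = greatest_common_divisor(52, 16)
= greatest_common_divisor(16, 52 % 16) = greatest_common_divisor(16, 4)
= greatest_common_divisor(4, 16 % 4) = greatest_common_divisor(4, 0)
b == 0, return a = 4


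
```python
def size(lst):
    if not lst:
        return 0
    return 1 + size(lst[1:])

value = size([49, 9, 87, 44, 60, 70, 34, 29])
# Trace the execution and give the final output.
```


size([49, 9, 87, 44, 60, 70, 34, 29])
= 1 + size([9, 87, 44, 60, 70, 34, 29])
= 1 + 1 + size([87, 44, 60, 70, 34, 29])
= 1 + 1 + 1 + size([44, 60, 70, 34, 29])
= 1 + 1 + 1 + 1 + size([60, 70, 34, 29])
= 1 + 1 + 1 + 1 + 1 + size([70, 34, 29])
= 1 + 1 + 1 + 1 + 1 + 1 + size([34, 29])
= 1 + 1 + 1 + 1 + 1 + 1 + 1 + size([29])
= 1 + 1 + 1 + 1 + 1 + 1 + 1 + 1 + size([])
= 1 + 1 + 1 + 1 + 1 + 1 + 1 + 1 + 0
= 8


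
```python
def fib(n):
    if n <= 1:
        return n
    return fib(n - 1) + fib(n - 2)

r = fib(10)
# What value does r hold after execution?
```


fib(10)
= fib(9) + fib(8)
= (fib(8) + fib(7)) + fib(8)
Computing bottom-up: fib(0)=0, fib(1)=1, fib(2)=1, fib(3)=2, fib(4)=3, fib(5)=5, fib(6)=8, fib(7)=13, fib(8)=21, fib(9)=34, fib(10)=55
= 55


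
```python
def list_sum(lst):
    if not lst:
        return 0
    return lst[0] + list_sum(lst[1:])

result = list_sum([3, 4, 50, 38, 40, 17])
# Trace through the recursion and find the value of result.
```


list_sum([3, 4, 50, 38, 40, 17])
= 3 + list_sum([4, 50, 38, 40, 17])
= 3 + 4 + list_sum([50, 38, 40, 17])
= 3 + 4 + 50 + list_sum([38, 40, 17])
= 3 + 4 + 50 + 38 + list_sum([40, 17])
= 3 + 4 + 50 + 38 + 40 + list_sum([17])
= 3 + 4 + 50 + 38 + 40 + 17 + list_sum([])
= 3 + 4 + 50 + 38 + 40 + 17 + 0
= 152


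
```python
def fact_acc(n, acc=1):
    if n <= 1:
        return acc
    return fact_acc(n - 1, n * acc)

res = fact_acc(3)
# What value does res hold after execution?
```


fact_acc(3, 1)
= fact_acc(2, 3 * 1) = fact_acc(2, 3)
= fact_acc(1, 2 * 3) = fact_acc(1, 6)
n <= 1, return acc = 6


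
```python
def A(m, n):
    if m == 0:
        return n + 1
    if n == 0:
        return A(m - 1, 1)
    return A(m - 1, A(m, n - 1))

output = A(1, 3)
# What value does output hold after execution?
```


A(1, 3)
= A(0, A(1, 2))
First compute A(1, 2) = 4
= A(0, 4)
= 5


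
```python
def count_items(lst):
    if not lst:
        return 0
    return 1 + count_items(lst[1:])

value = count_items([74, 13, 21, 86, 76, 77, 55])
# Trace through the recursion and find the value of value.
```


count_items([74, 13, 21, 86, 76, 77, 55])
= 1 + count_items([13, 21, 86, 76, 77, 55])
= 1 + 1 + count_items([21, 86, 76, 77, 55])
= 1 + 1 + 1 + count_items([86, 76, 77, 55])
= 1 + 1 + 1 + 1 + count_items([76, 77, 55])
= 1 + 1 + 1 + 1 + 1 + count_items([77, 55])
= 1 + 1 + 1 + 1 + 1 + 1 + count_items([55])
= 1 + 1 + 1 + 1 + 1 + 1 + 1 + count_items([])
= 1 + 1 + 1 + 1 + 1 + 1 + 1 + 0
= 7


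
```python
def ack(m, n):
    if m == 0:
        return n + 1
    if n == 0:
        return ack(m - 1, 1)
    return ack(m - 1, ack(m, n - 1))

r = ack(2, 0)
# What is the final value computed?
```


ack(2, 0)
n == 0: return ack(1, 1)
= ack(1, 1) = 3
= 3


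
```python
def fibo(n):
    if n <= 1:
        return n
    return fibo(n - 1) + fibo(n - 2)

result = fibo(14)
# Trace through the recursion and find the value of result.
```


fibo(14)
= fibo(13) + fibo(12)
= (fibo(12) + fibo(11)) + fibo(12)
Computing bottom-up: fibo(0)=0, fibo(1)=1, fibo(2)=1, fibo(3)=2, fibo(4)=3, fibo(5)=5, fibo(6)=8, fibo(7)=13, fibo(8)=21, fibo(9)=34, fibo(10)=55, fibo(11)=89, fibo(12)=144, fibo(13)=233, fibo(14)=377
= 377


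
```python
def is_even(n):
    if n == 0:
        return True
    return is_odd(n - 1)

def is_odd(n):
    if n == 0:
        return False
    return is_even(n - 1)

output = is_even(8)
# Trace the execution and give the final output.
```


is_even(8)
= is_odd(7)
= is_even(6)
= is_odd(5)
= is_even(4)
= is_odd(3)
= is_even(2)
= is_odd(1)
= is_even(0)
n == 0: return True
= True


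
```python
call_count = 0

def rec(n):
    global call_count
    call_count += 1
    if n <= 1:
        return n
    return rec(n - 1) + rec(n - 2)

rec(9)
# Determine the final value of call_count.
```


rec(9) calls rec(8) and rec(7); each non-base call branches into two more.
Let C(k) = total number of calls made by rec(k), including the call to rec(k) itself.
Base cases: C(0) = 1, C(1) = 1
Recurrence: C(k) = 1 + C(k-1) + C(k-2)
  C(2) = 1 + C(1) + C(0) = 1 + 1 + 1 = 3
  C(3) = 1 + C(2) + C(1) = 1 + 3 + 1 = 5
  C(4) = 1 + C(3) + C(2) = 1 + 5 + 3 = 9
  C(5) = 1 + C(4) + C(3) = 1 + 9 + 5 = 15
  C(6) = 1 + C(5) + C(4) = 1 + 15 + 9 = 25
  C(7) = 1 + C(6) + C(5) = 1 + 25 + 15 = 41
  C(8) = 1 + C(7) + C(6) = 1 + 41 + 25 = 67
  C(9) = 1 + C(8) + C(7) = 1 + 67 + 41 = 109
Total calls = C(9) = 109


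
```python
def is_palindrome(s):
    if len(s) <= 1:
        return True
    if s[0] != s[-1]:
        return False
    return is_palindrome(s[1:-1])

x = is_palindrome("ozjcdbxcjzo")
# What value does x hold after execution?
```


is_palindrome("ozjcdbxcjzo")
"ozjcdbxcjzo": s[0]='o' == s[-1]='o' -> is_palindrome("zjcdbxcjz")
"zjcdbxcjz": s[0]='z' == s[-1]='z' -> is_palindrome("jcdbxcj")
"jcdbxcj": s[0]='j' == s[-1]='j' -> is_palindrome("cdbxc")
"cdbxc": s[0]='c' == s[-1]='c' -> is_palindrome("dbx")
"dbx": s[0]='d' != s[-1]='x' -> False
= False


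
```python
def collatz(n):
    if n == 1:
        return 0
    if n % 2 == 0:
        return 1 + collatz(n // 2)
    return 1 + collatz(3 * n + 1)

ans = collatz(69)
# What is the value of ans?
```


collatz(69)
69 is odd -> 3*69+1 = 208 -> collatz(208)
208 is even -> collatz(104)
104 is even -> collatz(52)
52 is even -> collatz(26)
26 is even -> collatz(13)
13 is odd -> 3*13+1 = 40 -> collatz(40)
40 is even -> collatz(20)
20 is even -> collatz(10)
10 is even -> collatz(5)
5 is odd -> 3*5+1 = 16 -> collatz(16)
16 is even -> collatz(8)
8 is even -> collatz(4)
4 is even -> collatz(2)
2 is even -> collatz(1)
Reached 1 after 14 steps
= 14


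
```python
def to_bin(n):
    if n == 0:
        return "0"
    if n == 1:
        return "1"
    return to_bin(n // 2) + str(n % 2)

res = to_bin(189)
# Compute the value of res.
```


to_bin(189)
= to_bin(94) + "1"
= to_bin(47) + "0" + "1"
= to_bin(23) + "1" + "0" + "1"
= to_bin(11) + "1" + "1" + "0" + "1"
= to_bin(5) + "1" + "1" + "1" + "0" + "1"
= to_bin(2) + "1" + "1" + "1" + "1" + "0" + "1"
= to_bin(1) + "0" + "1" + "1" + "1" + "1" + "0" + "1"
= "1" + "0" + "1" + "1" + "1" + "1" + "0" + "1"
= "10111101"


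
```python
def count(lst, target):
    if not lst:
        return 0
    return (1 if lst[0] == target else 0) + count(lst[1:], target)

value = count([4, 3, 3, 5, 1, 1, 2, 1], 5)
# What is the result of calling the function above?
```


count([4, 3, 3, 5, 1, 1, 2, 1], 5)
lst[0]=4 != 5: 0 + count([3, 3, 5, 1, 1, 2, 1], 5)
lst[0]=3 != 5: 0 + count([3, 5, 1, 1, 2, 1], 5)
lst[0]=3 != 5: 0 + count([5, 1, 1, 2, 1], 5)
lst[0]=5 == 5: 1 + count([1, 1, 2, 1], 5)
lst[0]=1 != 5: 0 + count([1, 2, 1], 5)
lst[0]=1 != 5: 0 + count([2, 1], 5)
lst[0]=2 != 5: 0 + count([1], 5)
lst[0]=1 != 5: 0 + count([], 5)
= 1


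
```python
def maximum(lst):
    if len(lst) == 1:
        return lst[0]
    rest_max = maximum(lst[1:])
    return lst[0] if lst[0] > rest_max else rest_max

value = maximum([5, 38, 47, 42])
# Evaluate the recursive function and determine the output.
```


maximum([5, 38, 47, 42])
= compare 5 with maximum([38, 47, 42])
= compare 38 with maximum([47, 42])
= compare 47 with maximum([42])
Base: maximum([42]) = 42
compare 47 with 42: max = 47
compare 38 with 47: max = 47
compare 5 with 47: max = 47
= 47


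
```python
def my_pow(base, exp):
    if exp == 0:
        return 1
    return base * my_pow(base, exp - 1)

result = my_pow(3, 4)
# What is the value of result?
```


my_pow(3, 4)
= 3 * my_pow(3, 3)
= 3 * 3 * my_pow(3, 2)
= 3 * 3 * 3 * my_pow(3, 1)
= 3 * 3 * 3 * 3 * my_pow(3, 0)
= 3 * 3 * 3 * 3 * 1
= 81


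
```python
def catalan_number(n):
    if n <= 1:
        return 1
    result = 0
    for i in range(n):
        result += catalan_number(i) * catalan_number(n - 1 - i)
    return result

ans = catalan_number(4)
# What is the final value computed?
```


catalan_number(4)
= sum of catalan_number(i) * catalan_number(4-1-i) for i in 0..3
First compute sub-values bottom-up:
  catalan_number(0) = 1, catalan_number(1) = 1
  catalan_number(2) = 1*1 + 1*1 = 2
  catalan_number(3) = 1*2 + 1*1 + 2*1 = 5
Now catalan_number(4):
  catalan_number(0)*catalan_number(3) = 1*5 = 5
  catalan_number(1)*catalan_number(2) = 1*2 = 2
  catalan_number(2)*catalan_number(1) = 2*1 = 2
  catalan_number(3)*catalan_number(0) = 5*1 = 5
= 5 + 2 + 2 + 5
= 14


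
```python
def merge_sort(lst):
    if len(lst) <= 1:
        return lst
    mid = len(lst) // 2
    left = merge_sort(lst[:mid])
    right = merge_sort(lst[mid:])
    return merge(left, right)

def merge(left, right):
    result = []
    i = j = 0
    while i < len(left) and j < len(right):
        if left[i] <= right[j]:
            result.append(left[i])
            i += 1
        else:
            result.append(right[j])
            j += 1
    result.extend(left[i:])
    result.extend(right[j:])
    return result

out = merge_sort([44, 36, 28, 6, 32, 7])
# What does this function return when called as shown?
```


merge_sort([44, 36, 28, 6, 32, 7])
Split into [44, 36, 28] and [6, 32, 7]
Left sorted: [28, 36, 44]
Right sorted: [6, 7, 32]
Merge [28, 36, 44] and [6, 7, 32]
= [6, 7, 28, 32, 36, 44]


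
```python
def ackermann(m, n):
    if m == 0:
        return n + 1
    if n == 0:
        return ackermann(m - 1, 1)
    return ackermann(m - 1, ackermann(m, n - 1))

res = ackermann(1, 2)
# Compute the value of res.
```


ackermann(1, 2)
= ackermann(0, ackermann(1, 1))
First compute ackermann(1, 1) = 3
= ackermann(0, 3)
= 4


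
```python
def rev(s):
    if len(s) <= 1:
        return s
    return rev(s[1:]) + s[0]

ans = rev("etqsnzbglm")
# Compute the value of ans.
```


rev("etqsnzbglm")
= rev("tqsnzbglm") + "e"
= rev("qsnzbglm") + "t" + "e"
= rev("snzbglm") + "q" + "t" + "e"
= rev("nzbglm") + "s" + "q" + "t" + "e"
= rev("zbglm") + "n" + "s" + "q" + "t" + "e"
= rev("bglm") + "z" + "n" + "s" + "q" + "t" + "e"
= rev("glm") + "b" + "z" + "n" + "s" + "q" + "t" + "e"
= rev("lm") + "g" + "b" + "z" + "n" + "s" + "q" + "t" + "e"
= rev("m") + "l" + "g" + "b" + "z" + "n" + "s" + "q" + "t" + "e"
= "m" + "l" + "g" + "b" + "z" + "n" + "s" + "q" + "t" + "e"
= "mlgbznsqte"


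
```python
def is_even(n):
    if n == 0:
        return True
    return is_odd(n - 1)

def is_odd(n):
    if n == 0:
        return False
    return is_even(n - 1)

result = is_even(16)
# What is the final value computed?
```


is_even(16)
= is_odd(15)
= is_even(14)
= is_odd(13)
= is_even(12)
= is_odd(11)
= is_even(10)
= is_odd(9)
= is_even(8)
= is_odd(7)
= is_even(6)
= is_odd(5)
= is_even(4)
= is_odd(3)
= is_even(2)
= is_odd(1)
= is_even(0)
n == 0: return True
= True


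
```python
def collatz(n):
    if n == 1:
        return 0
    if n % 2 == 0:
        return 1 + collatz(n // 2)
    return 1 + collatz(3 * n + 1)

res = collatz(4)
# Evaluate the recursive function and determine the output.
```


collatz(4)
4 is even -> collatz(2)
2 is even -> collatz(1)
Reached 1 after 2 steps
= 2


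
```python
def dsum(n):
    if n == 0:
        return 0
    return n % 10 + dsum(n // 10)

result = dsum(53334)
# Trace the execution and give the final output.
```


dsum(53334)
= 4 + dsum(5333)
= 4 + 3 + dsum(533)
= 4 + 3 + 3 + dsum(53)
= 4 + 3 + 3 + 3 + dsum(5)
= 4 + 3 + 3 + 3 + 5 + dsum(0)
= 4 + 3 + 3 + 3 + 5 + 0
= 18


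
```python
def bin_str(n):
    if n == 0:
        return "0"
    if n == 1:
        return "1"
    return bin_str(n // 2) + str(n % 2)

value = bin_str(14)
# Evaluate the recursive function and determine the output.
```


bin_str(14)
= bin_str(7) + "0"
= bin_str(3) + "1" + "0"
= bin_str(1) + "1" + "1" + "0"
= "1" + "1" + "1" + "0"
= "1110"


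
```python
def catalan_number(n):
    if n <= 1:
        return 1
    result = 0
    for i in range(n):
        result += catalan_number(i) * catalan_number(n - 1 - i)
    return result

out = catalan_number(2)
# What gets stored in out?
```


catalan_number(2)
= sum of catalan_number(i) * catalan_number(2-1-i) for i in 0..1
  catalan_number(0)*catalan_number(1) = 1*1 = 1
  catalan_number(1)*catalan_number(0) = 1*1 = 1
= 1 + 1
= 2


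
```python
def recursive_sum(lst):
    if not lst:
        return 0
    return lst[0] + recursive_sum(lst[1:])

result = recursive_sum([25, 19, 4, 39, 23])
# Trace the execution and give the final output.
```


recursive_sum([25, 19, 4, 39, 23])
= 25 + recursive_sum([19, 4, 39, 23])
= 25 + 19 + recursive_sum([4, 39, 23])
= 25 + 19 + 4 + recursive_sum([39, 23])
= 25 + 19 + 4 + 39 + recursive_sum([23])
= 25 + 19 + 4 + 39 + 23 + recursive_sum([])
= 25 + 19 + 4 + 39 + 23 + 0
= 110


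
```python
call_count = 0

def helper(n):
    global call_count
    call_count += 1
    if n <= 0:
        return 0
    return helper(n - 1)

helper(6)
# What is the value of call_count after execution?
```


helper(6) calls helper(5) calls ... calls helper(0)
Total calls: 6 + 1 (for base case) = 7


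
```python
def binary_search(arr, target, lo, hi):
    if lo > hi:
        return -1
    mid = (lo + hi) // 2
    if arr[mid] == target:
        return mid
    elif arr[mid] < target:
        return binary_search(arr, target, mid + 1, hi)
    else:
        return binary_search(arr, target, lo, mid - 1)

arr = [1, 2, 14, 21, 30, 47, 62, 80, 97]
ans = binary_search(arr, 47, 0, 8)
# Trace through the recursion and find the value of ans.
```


binary_search(arr, 47, 0, 8)
lo=0, hi=8, mid=4, arr[mid]=30
30 < 47, search right half
lo=5, hi=8, mid=6, arr[mid]=62
62 > 47, search left half
lo=5, hi=5, mid=5, arr[mid]=47
arr[5] == 47, found at index 5
= 5


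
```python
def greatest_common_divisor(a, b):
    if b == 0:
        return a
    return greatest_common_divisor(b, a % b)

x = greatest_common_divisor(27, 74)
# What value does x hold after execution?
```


greatest_common_divisor(27, 74)
= greatest_common_divisor(74, 27 % 74) = greatest_common_divisor(74, 27)
= greatest_common_divisor(27, 74 % 27) = greatest_common_divisor(27, 20)
= greatest_common_divisor(20, 27 % 20) = greatest_common_divisor(20, 7)
= greatest_common_divisor(7, 20 % 7) = greatest_common_divisor(7, 6)
= greatest_common_divisor(6, 7 % 6) = greatest_common_divisor(6, 1)
= greatest_common_divisor(1, 6 % 1) = greatest_common_divisor(1, 0)
b == 0, return a = 1


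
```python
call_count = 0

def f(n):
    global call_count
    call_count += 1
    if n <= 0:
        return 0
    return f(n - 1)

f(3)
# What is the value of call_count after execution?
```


f(3) calls f(2) calls ... calls f(0)
Total calls: 3 + 1 (for base case) = 4


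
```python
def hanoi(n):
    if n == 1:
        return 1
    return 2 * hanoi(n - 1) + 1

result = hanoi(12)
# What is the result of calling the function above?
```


hanoi(12)
= 2 * hanoi(11) + 1
= 2 * (2 * hanoi(10) + 1) + 1
= 2 * (2 * (2 * hanoi(9) + 1) + 1) + 1
= 2 * (2 * (2 * (2 * hanoi(8) + 1) + 1) + 1) + 1
= 2 * (2 * (2 * (2 * (2 * hanoi(7) + 1) + 1) + 1) + 1) + 1
= 2 * (2 * (2 * (2 * (2 * (2 * hanoi(6) + 1) + 1) + 1) + 1) + 1) + 1
= 2 * (2 * (2 * (2 * (2 * (2 * (2 * hanoi(5) + 1) + 1) + 1) + 1) + 1) + 1) + 1
= 2 * (2 * (2 * (2 * (2 * (2 * (2 * (2 * hanoi(4) + 1) + 1) + 1) + 1) + 1) + 1) + 1) + 1
= 2 * (2 * (2 * (2 * (2 * (2 * (2 * (2 * (2 * hanoi(3) + 1) + 1) + 1) + 1) + 1) + 1) + 1) + 1) + 1
= 2 * (2 * (2 * (2 * (2 * (2 * (2 * (2 * (2 * (2 * hanoi(2) + 1) + 1) + 1) + 1) + 1) + 1) + 1) + 1) + 1) + 1
= 2 * (2 * (2 * (2 * (2 * (2 * (2 * (2 * (2 * (2 * (2 * hanoi(1) + 1) + 1) + 1) + 1) + 1) + 1) + 1) + 1) + 1) + 1) + 1
Now compute bottom-up:
hanoi(1) = 1
hanoi(2) = 2 * 1 + 1 = 3
hanoi(3) = 2 * 3 + 1 = 7
hanoi(4) = 2 * 7 + 1 = 15
hanoi(5) = 2 * 15 + 1 = 31
hanoi(6) = 2 * 31 + 1 = 63
hanoi(7) = 2 * 63 + 1 = 127
hanoi(8) = 2 * 127 + 1 = 255
hanoi(9) = 2 * 255 + 1 = 511
hanoi(10) = 2 * 511 + 1 = 1023
hanoi(11) = 2 * 1023 + 1 = 2047
hanoi(12) = 2 * 2047 + 1 = 4095
= 4095


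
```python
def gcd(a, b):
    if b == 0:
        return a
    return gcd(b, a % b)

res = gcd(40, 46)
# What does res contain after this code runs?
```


gcd(40, 46)
= gcd(46, 40 % 46) = gcd(46, 40)
= gcd(40, 46 % 40) = gcd(40, 6)
= gcd(6, 40 % 6) = gcd(6, 4)
= gcd(4, 6 % 4) = gcd(4, 2)
= gcd(2, 4 % 2) = gcd(2, 0)
b == 0, return a = 2


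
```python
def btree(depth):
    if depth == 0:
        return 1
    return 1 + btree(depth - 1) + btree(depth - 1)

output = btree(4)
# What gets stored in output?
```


btree(4)
= 1 + btree(3) + btree(3)
= 1 + 2 * btree(3)
btree(k) = 2^(k+1) - 1
btree(0) = 1
btree(1) = 3
btree(2) = 7
btree(3) = 15
btree(4) = 31
btree(4) = 2^5 - 1 = 31


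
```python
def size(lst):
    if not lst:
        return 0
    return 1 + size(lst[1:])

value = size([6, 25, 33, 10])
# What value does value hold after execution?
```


size([6, 25, 33, 10])
= 1 + size([25, 33, 10])
= 1 + 1 + size([33, 10])
= 1 + 1 + 1 + size([10])
= 1 + 1 + 1 + 1 + size([])
= 1 + 1 + 1 + 1 + 0
= 4


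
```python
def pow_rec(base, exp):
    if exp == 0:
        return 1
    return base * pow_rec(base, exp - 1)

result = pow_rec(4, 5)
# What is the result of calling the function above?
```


pow_rec(4, 5)
= 4 * pow_rec(4, 4)
= 4 * 4 * pow_rec(4, 3)
= 4 * 4 * 4 * pow_rec(4, 2)
= 4 * 4 * 4 * 4 * pow_rec(4, 1)
= 4 * 4 * 4 * 4 * 4 * pow_rec(4, 0)
= 4 * 4 * 4 * 4 * 4 * 1
= 1024


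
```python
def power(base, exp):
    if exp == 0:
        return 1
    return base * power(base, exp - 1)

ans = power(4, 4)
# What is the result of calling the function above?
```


power(4, 4)
= 4 * power(4, 3)
= 4 * 4 * power(4, 2)
= 4 * 4 * 4 * power(4, 1)
= 4 * 4 * 4 * 4 * power(4, 0)
= 4 * 4 * 4 * 4 * 1
= 256


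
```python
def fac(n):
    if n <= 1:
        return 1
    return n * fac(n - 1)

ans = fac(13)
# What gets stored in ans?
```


fac(13)
= 13 * fac(12)
= 13 * 12 * fac(11)
= 13 * 12 * 11 * fac(10)
= 13 * 12 * 11 * 10 * fac(9)
= 13 * 12 * 11 * 10 * 9 * fac(8)
= 13 * 12 * 11 * 10 * 9 * 8 * fac(7)
= 13 * 12 * 11 * 10 * 9 * 8 * 7 * fac(6)
= 13 * 12 * 11 * 10 * 9 * 8 * 7 * 6 * fac(5)
= 13 * 12 * 11 * 10 * 9 * 8 * 7 * 6 * 5 * fac(4)
= 13 * 12 * 11 * 10 * 9 * 8 * 7 * 6 * 5 * 4 * fac(3)
= 13 * 12 * 11 * 10 * 9 * 8 * 7 * 6 * 5 * 4 * 3 * fac(2)
= 13 * 12 * 11 * 10 * 9 * 8 * 7 * 6 * 5 * 4 * 3 * 2 * fac(1)
= 13 * 12 * 11 * 10 * 9 * 8 * 7 * 6 * 5 * 4 * 3 * 2 * 1
= 6227020800


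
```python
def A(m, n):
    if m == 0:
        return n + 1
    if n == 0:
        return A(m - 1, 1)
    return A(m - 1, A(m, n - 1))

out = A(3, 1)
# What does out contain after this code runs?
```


A(3, 1)
= A(2, A(3, 0))
First compute A(3, 0) = 5
= A(2, 5)
= 13


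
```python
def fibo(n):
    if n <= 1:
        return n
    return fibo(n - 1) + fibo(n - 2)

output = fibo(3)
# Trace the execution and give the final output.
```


fibo(3)
= fibo(2) + fibo(1)
Computing bottom-up: fibo(0)=0, fibo(1)=1, fibo(2)=1, fibo(3)=2
= 2


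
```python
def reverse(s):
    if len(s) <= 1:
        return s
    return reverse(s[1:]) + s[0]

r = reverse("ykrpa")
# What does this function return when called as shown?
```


reverse("ykrpa")
= reverse("krpa") + "y"
= reverse("rpa") + "k" + "y"
= reverse("pa") + "r" + "k" + "y"
= reverse("a") + "p" + "r" + "k" + "y"
= "a" + "p" + "r" + "k" + "y"
= "aprky"


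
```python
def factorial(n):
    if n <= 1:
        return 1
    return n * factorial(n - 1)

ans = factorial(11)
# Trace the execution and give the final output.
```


factorial(11)
= 11 * factorial(10)
= 11 * 10 * factorial(9)
= 11 * 10 * 9 * factorial(8)
= 11 * 10 * 9 * 8 * factorial(7)
= 11 * 10 * 9 * 8 * 7 * factorial(6)
= 11 * 10 * 9 * 8 * 7 * 6 * factorial(5)
= 11 * 10 * 9 * 8 * 7 * 6 * 5 * factorial(4)
= 11 * 10 * 9 * 8 * 7 * 6 * 5 * 4 * factorial(3)
= 11 * 10 * 9 * 8 * 7 * 6 * 5 * 4 * 3 * factorial(2)
= 11 * 10 * 9 * 8 * 7 * 6 * 5 * 4 * 3 * 2 * factorial(1)
= 11 * 10 * 9 * 8 * 7 * 6 * 5 * 4 * 3 * 2 * 1
= 39916800


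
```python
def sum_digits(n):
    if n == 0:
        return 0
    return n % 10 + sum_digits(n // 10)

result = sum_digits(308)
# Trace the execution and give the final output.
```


sum_digits(308)
= 8 + sum_digits(30)
= 8 + 0 + sum_digits(3)
= 8 + 0 + 3 + sum_digits(0)
= 8 + 0 + 3 + 0
= 11


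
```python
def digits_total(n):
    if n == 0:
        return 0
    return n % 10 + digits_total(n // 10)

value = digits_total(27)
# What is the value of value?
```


digits_total(27)
= 7 + digits_total(2)
= 7 + 2 + digits_total(0)
= 7 + 2 + 0
= 9


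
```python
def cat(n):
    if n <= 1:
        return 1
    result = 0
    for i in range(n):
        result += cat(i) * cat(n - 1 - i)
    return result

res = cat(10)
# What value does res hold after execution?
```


cat(10)
= sum of cat(i) * cat(10-1-i) for i in 0..9
First compute sub-values bottom-up:
  cat(0) = 1, cat(1) = 1
  cat(2) = 1*1 + 1*1 = 2
  cat(3) = 1*2 + 1*1 + 2*1 = 5
  cat(4) = 1*5 + 1*2 + 2*1 + 5*1 = 14
  cat(5) = 1*14 + 1*5 + 2*2 + 5*1 + 14*1 = 42
  cat(6) = 1*42 + 1*14 + 2*5 + 5*2 + 14*1 + 42*1 = 132
  cat(7) = 1*132 + 1*42 + 2*14 + 5*5 + 14*2 + 42*1 + 132*1 = 429
  cat(8) = 1*429 + 1*132 + 2*42 + 5*14 + 14*5 + 42*2 + 132*1 + 429*1 = 1430
  cat(9) = 1*1430 + 1*429 + 2*132 + 5*42 + 14*14 + 42*5 + 132*2 + 429*1 + 1430*1 = 4862
Now cat(10):
  cat(0)*cat(9) = 1*4862 = 4862
  cat(1)*cat(8) = 1*1430 = 1430
  cat(2)*cat(7) = 2*429 = 858
  cat(3)*cat(6) = 5*132 = 660
  cat(4)*cat(5) = 14*42 = 588
  cat(5)*cat(4) = 42*14 = 588
  cat(6)*cat(3) = 132*5 = 660
  cat(7)*cat(2) = 429*2 = 858
  cat(8)*cat(1) = 1430*1 = 1430
  cat(9)*cat(0) = 4862*1 = 4862
= 4862 + 1430 + 858 + 660 + 588 + 588 + 660 + 858 + 1430 + 4862
= 16796


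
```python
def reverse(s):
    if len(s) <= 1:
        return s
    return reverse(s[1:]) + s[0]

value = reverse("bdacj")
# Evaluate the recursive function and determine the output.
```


reverse("bdacj")
= reverse("dacj") + "b"
= reverse("acj") + "d" + "b"
= reverse("cj") + "a" + "d" + "b"
= reverse("j") + "c" + "a" + "d" + "b"
= "j" + "c" + "a" + "d" + "b"
= "jcadb"


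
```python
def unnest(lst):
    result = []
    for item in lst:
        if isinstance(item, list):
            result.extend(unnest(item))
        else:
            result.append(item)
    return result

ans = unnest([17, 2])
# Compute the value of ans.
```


unnest([17, 2])
Processing each element:
  17 is not a list -> append 17
  2 is not a list -> append 2
= [17, 2]


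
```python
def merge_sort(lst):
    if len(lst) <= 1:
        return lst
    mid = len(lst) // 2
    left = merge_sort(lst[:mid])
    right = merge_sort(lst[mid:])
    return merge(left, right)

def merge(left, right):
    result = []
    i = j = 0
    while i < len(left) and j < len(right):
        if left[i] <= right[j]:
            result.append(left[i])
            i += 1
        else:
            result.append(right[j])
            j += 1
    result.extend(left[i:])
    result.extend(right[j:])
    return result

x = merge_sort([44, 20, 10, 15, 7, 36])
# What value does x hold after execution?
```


merge_sort([44, 20, 10, 15, 7, 36])
Split into [44, 20, 10] and [15, 7, 36]
Left sorted: [10, 20, 44]
Right sorted: [7, 15, 36]
Merge [10, 20, 44] and [7, 15, 36]
= [7, 10, 15, 20, 36, 44]


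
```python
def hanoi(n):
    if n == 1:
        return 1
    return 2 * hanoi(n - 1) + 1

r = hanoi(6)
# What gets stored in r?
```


hanoi(6)
= 2 * hanoi(5) + 1
= 2 * (2 * hanoi(4) + 1) + 1
= 2 * (2 * (2 * hanoi(3) + 1) + 1) + 1
= 2 * (2 * (2 * (2 * hanoi(2) + 1) + 1) + 1) + 1
= 2 * (2 * (2 * (2 * (2 * hanoi(1) + 1) + 1) + 1) + 1) + 1
Now compute bottom-up:
hanoi(1) = 1
hanoi(2) = 2 * 1 + 1 = 3
hanoi(3) = 2 * 3 + 1 = 7
hanoi(4) = 2 * 7 + 1 = 15
hanoi(5) = 2 * 15 + 1 = 31
hanoi(6) = 2 * 31 + 1 = 63
= 63


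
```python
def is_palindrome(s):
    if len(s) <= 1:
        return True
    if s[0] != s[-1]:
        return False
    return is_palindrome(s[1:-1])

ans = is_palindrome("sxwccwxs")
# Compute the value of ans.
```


is_palindrome("sxwccwxs")
"sxwccwxs": s[0]='s' == s[-1]='s' -> is_palindrome("xwccwx")
"xwccwx": s[0]='x' == s[-1]='x' -> is_palindrome("wccw")
"wccw": s[0]='w' == s[-1]='w' -> is_palindrome("cc")
"cc": s[0]='c' == s[-1]='c' -> is_palindrome("")
"": len <= 1 -> True
= True


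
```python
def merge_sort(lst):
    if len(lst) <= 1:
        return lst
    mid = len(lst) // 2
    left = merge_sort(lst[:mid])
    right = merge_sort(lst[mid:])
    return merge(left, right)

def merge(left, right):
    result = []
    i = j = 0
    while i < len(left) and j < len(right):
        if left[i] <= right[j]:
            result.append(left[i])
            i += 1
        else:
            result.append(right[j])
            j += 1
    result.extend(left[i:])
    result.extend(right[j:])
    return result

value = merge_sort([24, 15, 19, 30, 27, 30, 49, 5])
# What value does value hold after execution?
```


merge_sort([24, 15, 19, 30, 27, 30, 49, 5])
Split into [24, 15, 19, 30] and [27, 30, 49, 5]
Left sorted: [15, 19, 24, 30]
Right sorted: [5, 27, 30, 49]
Merge [15, 19, 24, 30] and [5, 27, 30, 49]
= [5, 15, 19, 24, 27, 30, 30, 49]


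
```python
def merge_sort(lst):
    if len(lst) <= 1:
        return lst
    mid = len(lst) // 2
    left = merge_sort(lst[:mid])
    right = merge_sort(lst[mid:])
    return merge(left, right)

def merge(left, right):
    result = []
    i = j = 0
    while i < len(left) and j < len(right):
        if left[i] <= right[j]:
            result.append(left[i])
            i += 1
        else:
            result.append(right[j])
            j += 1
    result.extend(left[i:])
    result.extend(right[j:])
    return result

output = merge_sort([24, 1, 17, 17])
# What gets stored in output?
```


merge_sort([24, 1, 17, 17])
Split into [24, 1] and [17, 17]
Left sorted: [1, 24]
Right sorted: [17, 17]
Merge [1, 24] and [17, 17]
= [1, 17, 17, 24]


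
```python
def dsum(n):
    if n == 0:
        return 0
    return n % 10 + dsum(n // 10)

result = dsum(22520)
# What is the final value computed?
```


dsum(22520)
= 0 + dsum(2252)
= 0 + 2 + dsum(225)
= 0 + 2 + 5 + dsum(22)
= 0 + 2 + 5 + 2 + dsum(2)
= 0 + 2 + 5 + 2 + 2 + dsum(0)
= 0 + 2 + 5 + 2 + 2 + 0
= 11


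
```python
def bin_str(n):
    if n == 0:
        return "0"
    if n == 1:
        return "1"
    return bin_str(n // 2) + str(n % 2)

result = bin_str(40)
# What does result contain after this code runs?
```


bin_str(40)
= bin_str(20) + "0"
= bin_str(10) + "0" + "0"
= bin_str(5) + "0" + "0" + "0"
= bin_str(2) + "1" + "0" + "0" + "0"
= bin_str(1) + "0" + "1" + "0" + "0" + "0"
= "1" + "0" + "1" + "0" + "0" + "0"
= "101000"


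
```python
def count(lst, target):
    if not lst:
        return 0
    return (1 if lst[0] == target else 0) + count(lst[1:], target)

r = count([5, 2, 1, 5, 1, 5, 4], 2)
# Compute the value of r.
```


count([5, 2, 1, 5, 1, 5, 4], 2)
lst[0]=5 != 2: 0 + count([2, 1, 5, 1, 5, 4], 2)
lst[0]=2 == 2: 1 + count([1, 5, 1, 5, 4], 2)
lst[0]=1 != 2: 0 + count([5, 1, 5, 4], 2)
lst[0]=5 != 2: 0 + count([1, 5, 4], 2)
lst[0]=1 != 2: 0 + count([5, 4], 2)
lst[0]=5 != 2: 0 + count([4], 2)
lst[0]=4 != 2: 0 + count([], 2)
= 1


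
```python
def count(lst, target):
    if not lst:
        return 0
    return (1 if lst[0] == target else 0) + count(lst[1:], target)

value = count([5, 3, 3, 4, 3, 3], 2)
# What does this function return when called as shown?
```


count([5, 3, 3, 4, 3, 3], 2)
lst[0]=5 != 2: 0 + count([3, 3, 4, 3, 3], 2)
lst[0]=3 != 2: 0 + count([3, 4, 3, 3], 2)
lst[0]=3 != 2: 0 + count([4, 3, 3], 2)
lst[0]=4 != 2: 0 + count([3, 3], 2)
lst[0]=3 != 2: 0 + count([3], 2)
lst[0]=3 != 2: 0 + count([], 2)
= 0


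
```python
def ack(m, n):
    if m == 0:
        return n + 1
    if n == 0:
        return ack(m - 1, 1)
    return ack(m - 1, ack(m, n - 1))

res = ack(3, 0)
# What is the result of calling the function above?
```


ack(3, 0)
n == 0: return ack(2, 1)
= ack(2, 1) = 5
= 5


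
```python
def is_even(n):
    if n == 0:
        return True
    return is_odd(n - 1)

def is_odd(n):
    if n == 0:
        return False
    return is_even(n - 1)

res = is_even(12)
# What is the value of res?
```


is_even(12)
= is_odd(11)
= is_even(10)
= is_odd(9)
= is_even(8)
= is_odd(7)
= is_even(6)
= is_odd(5)
= is_even(4)
= is_odd(3)
= is_even(2)
= is_odd(1)
= is_even(0)
n == 0: return True
= True


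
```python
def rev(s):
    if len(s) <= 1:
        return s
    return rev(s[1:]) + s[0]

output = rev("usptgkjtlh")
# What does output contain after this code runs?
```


rev("usptgkjtlh")
= rev("sptgkjtlh") + "u"
= rev("ptgkjtlh") + "s" + "u"
= rev("tgkjtlh") + "p" + "s" + "u"
= rev("gkjtlh") + "t" + "p" + "s" + "u"
= rev("kjtlh") + "g" + "t" + "p" + "s" + "u"
= rev("jtlh") + "k" + "g" + "t" + "p" + "s" + "u"
= rev("tlh") + "j" + "k" + "g" + "t" + "p" + "s" + "u"
= rev("lh") + "t" + "j" + "k" + "g" + "t" + "p" + "s" + "u"
= rev("h") + "l" + "t" + "j" + "k" + "g" + "t" + "p" + "s" + "u"
= "h" + "l" + "t" + "j" + "k" + "g" + "t" + "p" + "s" + "u"
= "hltjkgtpsu"


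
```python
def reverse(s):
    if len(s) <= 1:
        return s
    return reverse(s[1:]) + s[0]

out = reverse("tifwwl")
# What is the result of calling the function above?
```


reverse("tifwwl")
= reverse("ifwwl") + "t"
= reverse("fwwl") + "i" + "t"
= reverse("wwl") + "f" + "i" + "t"
= reverse("wl") + "w" + "f" + "i" + "t"
= reverse("l") + "w" + "w" + "f" + "i" + "t"
= "l" + "w" + "w" + "f" + "i" + "t"
= "lwwfit"


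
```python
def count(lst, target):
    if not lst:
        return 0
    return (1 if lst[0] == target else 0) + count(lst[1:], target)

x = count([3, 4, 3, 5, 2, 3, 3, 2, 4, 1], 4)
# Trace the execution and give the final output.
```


count([3, 4, 3, 5, 2, 3, 3, 2, 4, 1], 4)
lst[0]=3 != 4: 0 + count([4, 3, 5, 2, 3, 3, 2, 4, 1], 4)
lst[0]=4 == 4: 1 + count([3, 5, 2, 3, 3, 2, 4, 1], 4)
lst[0]=3 != 4: 0 + count([5, 2, 3, 3, 2, 4, 1], 4)
lst[0]=5 != 4: 0 + count([2, 3, 3, 2, 4, 1], 4)
lst[0]=2 != 4: 0 + count([3, 3, 2, 4, 1], 4)
lst[0]=3 != 4: 0 + count([3, 2, 4, 1], 4)
lst[0]=3 != 4: 0 + count([2, 4, 1], 4)
lst[0]=2 != 4: 0 + count([4, 1], 4)
lst[0]=4 == 4: 1 + count([1], 4)
lst[0]=1 != 4: 0 + count([], 4)
= 2


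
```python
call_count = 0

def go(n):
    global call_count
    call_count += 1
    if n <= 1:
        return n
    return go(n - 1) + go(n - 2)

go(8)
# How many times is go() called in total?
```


go(8) calls go(7) and go(6); each non-base call branches into two more.
Let C(k) = total number of calls made by go(k), including the call to go(k) itself.
Base cases: C(0) = 1, C(1) = 1
Recurrence: C(k) = 1 + C(k-1) + C(k-2)
  C(2) = 1 + C(1) + C(0) = 1 + 1 + 1 = 3
  C(3) = 1 + C(2) + C(1) = 1 + 3 + 1 = 5
  C(4) = 1 + C(3) + C(2) = 1 + 5 + 3 = 9
  C(5) = 1 + C(4) + C(3) = 1 + 9 + 5 = 15
  C(6) = 1 + C(5) + C(4) = 1 + 15 + 9 = 25
  C(7) = 1 + C(6) + C(5) = 1 + 25 + 15 = 41
  C(8) = 1 + C(7) + C(6) = 1 + 41 + 25 = 67
Total calls = C(8) = 67


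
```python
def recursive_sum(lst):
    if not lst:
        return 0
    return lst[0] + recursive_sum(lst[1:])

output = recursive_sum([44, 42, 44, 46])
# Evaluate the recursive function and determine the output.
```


recursive_sum([44, 42, 44, 46])
= 44 + recursive_sum([42, 44, 46])
= 44 + 42 + recursive_sum([44, 46])
= 44 + 42 + 44 + recursive_sum([46])
= 44 + 42 + 44 + 46 + recursive_sum([])
= 44 + 42 + 44 + 46 + 0
= 176


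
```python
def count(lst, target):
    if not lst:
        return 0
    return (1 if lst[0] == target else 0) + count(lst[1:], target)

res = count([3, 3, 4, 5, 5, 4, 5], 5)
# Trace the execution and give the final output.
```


count([3, 3, 4, 5, 5, 4, 5], 5)
lst[0]=3 != 5: 0 + count([3, 4, 5, 5, 4, 5], 5)
lst[0]=3 != 5: 0 + count([4, 5, 5, 4, 5], 5)
lst[0]=4 != 5: 0 + count([5, 5, 4, 5], 5)
lst[0]=5 == 5: 1 + count([5, 4, 5], 5)
lst[0]=5 == 5: 1 + count([4, 5], 5)
lst[0]=4 != 5: 0 + count([5], 5)
lst[0]=5 == 5: 1 + count([], 5)
= 3


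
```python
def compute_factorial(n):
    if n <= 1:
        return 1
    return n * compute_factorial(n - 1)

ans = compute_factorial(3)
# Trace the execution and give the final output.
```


compute_factorial(3)
= 3 * compute_factorial(2)
= 3 * 2 * compute_factorial(1)
= 3 * 2 * 1
= 6


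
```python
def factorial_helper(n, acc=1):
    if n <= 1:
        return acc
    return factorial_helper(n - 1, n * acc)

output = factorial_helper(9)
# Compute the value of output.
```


factorial_helper(9, 1)
= factorial_helper(8, 9 * 1) = factorial_helper(8, 9)
= factorial_helper(7, 8 * 9) = factorial_helper(7, 72)
= factorial_helper(6, 7 * 72) = factorial_helper(6, 504)
= factorial_helper(5, 6 * 504) = factorial_helper(5, 3024)
= factorial_helper(4, 5 * 3024) = factorial_helper(4, 15120)
= factorial_helper(3, 4 * 15120) = factorial_helper(3, 60480)
= factorial_helper(2, 3 * 60480) = factorial_helper(2, 181440)
= factorial_helper(1, 2 * 181440) = factorial_helper(1, 362880)
n <= 1, return acc = 362880


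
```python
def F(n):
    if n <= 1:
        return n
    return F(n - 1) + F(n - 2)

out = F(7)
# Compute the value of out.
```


F(7)
= F(6) + F(5)
= (F(5) + F(4)) + F(5)
Computing bottom-up: F(0)=0, F(1)=1, F(2)=1, F(3)=2, F(4)=3, F(5)=5, F(6)=8, F(7)=13
= 13


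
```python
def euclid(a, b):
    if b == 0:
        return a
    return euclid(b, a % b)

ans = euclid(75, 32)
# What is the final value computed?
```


euclid(75, 32)
= euclid(32, 75 % 32) = euclid(32, 11)
= euclid(11, 32 % 11) = euclid(11, 10)
= euclid(10, 11 % 10) = euclid(10, 1)
= euclid(1, 10 % 1) = euclid(1, 0)
b == 0, return a = 1


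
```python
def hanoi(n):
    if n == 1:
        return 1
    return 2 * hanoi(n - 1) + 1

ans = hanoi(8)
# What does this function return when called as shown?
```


hanoi(8)
= 2 * hanoi(7) + 1
= 2 * (2 * hanoi(6) + 1) + 1
= 2 * (2 * (2 * hanoi(5) + 1) + 1) + 1
= 2 * (2 * (2 * (2 * hanoi(4) + 1) + 1) + 1) + 1
= 2 * (2 * (2 * (2 * (2 * hanoi(3) + 1) + 1) + 1) + 1) + 1
= 2 * (2 * (2 * (2 * (2 * (2 * hanoi(2) + 1) + 1) + 1) + 1) + 1) + 1
= 2 * (2 * (2 * (2 * (2 * (2 * (2 * hanoi(1) + 1) + 1) + 1) + 1) + 1) + 1) + 1
Now compute bottom-up:
hanoi(1) = 1
hanoi(2) = 2 * 1 + 1 = 3
hanoi(3) = 2 * 3 + 1 = 7
hanoi(4) = 2 * 7 + 1 = 15
hanoi(5) = 2 * 15 + 1 = 31
hanoi(6) = 2 * 31 + 1 = 63
hanoi(7) = 2 * 63 + 1 = 127
hanoi(8) = 2 * 127 + 1 = 255
= 255


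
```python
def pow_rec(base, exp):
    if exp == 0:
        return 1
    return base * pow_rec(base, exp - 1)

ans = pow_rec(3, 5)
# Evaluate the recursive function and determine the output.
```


pow_rec(3, 5)
= 3 * pow_rec(3, 4)
= 3 * 3 * pow_rec(3, 3)
= 3 * 3 * 3 * pow_rec(3, 2)
= 3 * 3 * 3 * 3 * pow_rec(3, 1)
= 3 * 3 * 3 * 3 * 3 * pow_rec(3, 0)
= 3 * 3 * 3 * 3 * 3 * 1
= 243


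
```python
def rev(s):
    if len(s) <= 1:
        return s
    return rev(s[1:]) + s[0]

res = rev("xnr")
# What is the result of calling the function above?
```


rev("xnr")
= rev("nr") + "x"
= rev("r") + "n" + "x"
= "r" + "n" + "x"
= "rnx"


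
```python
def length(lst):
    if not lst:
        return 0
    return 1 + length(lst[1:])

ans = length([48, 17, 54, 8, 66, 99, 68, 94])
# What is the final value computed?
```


length([48, 17, 54, 8, 66, 99, 68, 94])
= 1 + length([17, 54, 8, 66, 99, 68, 94])
= 1 + 1 + length([54, 8, 66, 99, 68, 94])
= 1 + 1 + 1 + length([8, 66, 99, 68, 94])
= 1 + 1 + 1 + 1 + length([66, 99, 68, 94])
= 1 + 1 + 1 + 1 + 1 + length([99, 68, 94])
= 1 + 1 + 1 + 1 + 1 + 1 + length([68, 94])
= 1 + 1 + 1 + 1 + 1 + 1 + 1 + length([94])
= 1 + 1 + 1 + 1 + 1 + 1 + 1 + 1 + length([])
= 1 + 1 + 1 + 1 + 1 + 1 + 1 + 1 + 0
= 8


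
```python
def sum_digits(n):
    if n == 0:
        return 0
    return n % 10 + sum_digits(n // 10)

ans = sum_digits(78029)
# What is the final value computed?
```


sum_digits(78029)
= 9 + sum_digits(7802)
= 9 + 2 + sum_digits(780)
= 9 + 2 + 0 + sum_digits(78)
= 9 + 2 + 0 + 8 + sum_digits(7)
= 9 + 2 + 0 + 8 + 7 + sum_digits(0)
= 9 + 2 + 0 + 8 + 7 + 0
= 26


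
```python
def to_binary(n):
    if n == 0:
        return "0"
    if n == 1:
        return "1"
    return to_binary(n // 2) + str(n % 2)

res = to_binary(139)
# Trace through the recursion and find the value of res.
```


to_binary(139)
= to_binary(69) + "1"
= to_binary(34) + "1" + "1"
= to_binary(17) + "0" + "1" + "1"
= to_binary(8) + "1" + "0" + "1" + "1"
= to_binary(4) + "0" + "1" + "0" + "1" + "1"
= to_binary(2) + "0" + "0" + "1" + "0" + "1" + "1"
= to_binary(1) + "0" + "0" + "0" + "1" + "0" + "1" + "1"
= "1" + "0" + "0" + "0" + "1" + "0" + "1" + "1"
= "10001011"


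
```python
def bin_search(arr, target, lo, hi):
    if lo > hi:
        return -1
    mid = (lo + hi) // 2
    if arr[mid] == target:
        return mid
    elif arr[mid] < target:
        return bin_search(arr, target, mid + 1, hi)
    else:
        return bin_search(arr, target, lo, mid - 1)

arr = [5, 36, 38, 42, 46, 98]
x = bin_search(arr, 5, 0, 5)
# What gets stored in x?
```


bin_search(arr, 5, 0, 5)
lo=0, hi=5, mid=2, arr[mid]=38
38 > 5, search left half
lo=0, hi=1, mid=0, arr[mid]=5
arr[0] == 5, found at index 0
= 0


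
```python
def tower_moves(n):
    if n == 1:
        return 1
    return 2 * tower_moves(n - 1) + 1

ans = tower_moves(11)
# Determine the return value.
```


tower_moves(11)
= 2 * tower_moves(10) + 1
= 2 * (2 * tower_moves(9) + 1) + 1
= 2 * (2 * (2 * tower_moves(8) + 1) + 1) + 1
= 2 * (2 * (2 * (2 * tower_moves(7) + 1) + 1) + 1) + 1
= 2 * (2 * (2 * (2 * (2 * tower_moves(6) + 1) + 1) + 1) + 1) + 1
= 2 * (2 * (2 * (2 * (2 * (2 * tower_moves(5) + 1) + 1) + 1) + 1) + 1) + 1
= 2 * (2 * (2 * (2 * (2 * (2 * (2 * tower_moves(4) + 1) + 1) + 1) + 1) + 1) + 1) + 1
= 2 * (2 * (2 * (2 * (2 * (2 * (2 * (2 * tower_moves(3) + 1) + 1) + 1) + 1) + 1) + 1) + 1) + 1
= 2 * (2 * (2 * (2 * (2 * (2 * (2 * (2 * (2 * tower_moves(2) + 1) + 1) + 1) + 1) + 1) + 1) + 1) + 1) + 1
= 2 * (2 * (2 * (2 * (2 * (2 * (2 * (2 * (2 * (2 * tower_moves(1) + 1) + 1) + 1) + 1) + 1) + 1) + 1) + 1) + 1) + 1
Now compute bottom-up:
tower_moves(1) = 1
tower_moves(2) = 2 * 1 + 1 = 3
tower_moves(3) = 2 * 3 + 1 = 7
tower_moves(4) = 2 * 7 + 1 = 15
tower_moves(5) = 2 * 15 + 1 = 31
tower_moves(6) = 2 * 31 + 1 = 63
tower_moves(7) = 2 * 63 + 1 = 127
tower_moves(8) = 2 * 127 + 1 = 255
tower_moves(9) = 2 * 255 + 1 = 511
tower_moves(10) = 2 * 511 + 1 = 1023
tower_moves(11) = 2 * 1023 + 1 = 2047
= 2047


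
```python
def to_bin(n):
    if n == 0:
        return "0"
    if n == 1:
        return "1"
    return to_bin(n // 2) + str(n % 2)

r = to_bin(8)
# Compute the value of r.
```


to_bin(8)
= to_bin(4) + "0"
= to_bin(2) + "0" + "0"
= to_bin(1) + "0" + "0" + "0"
= "1" + "0" + "0" + "0"
= "1000"


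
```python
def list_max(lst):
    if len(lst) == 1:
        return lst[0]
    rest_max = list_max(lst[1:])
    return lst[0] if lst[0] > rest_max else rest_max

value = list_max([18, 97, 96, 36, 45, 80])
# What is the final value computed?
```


list_max([18, 97, 96, 36, 45, 80])
= compare 18 with list_max([97, 96, 36, 45, 80])
= compare 97 with list_max([96, 36, 45, 80])
= compare 96 with list_max([36, 45, 80])
= compare 36 with list_max([45, 80])
= compare 45 with list_max([80])
Base: list_max([80]) = 80
compare 45 with 80: max = 80
compare 36 with 80: max = 80
compare 96 with 80: max = 96
compare 97 with 96: max = 97
compare 18 with 97: max = 97
= 97
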